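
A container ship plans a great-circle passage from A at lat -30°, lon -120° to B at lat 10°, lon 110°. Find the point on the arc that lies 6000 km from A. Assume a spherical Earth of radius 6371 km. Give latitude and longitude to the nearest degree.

Write both endpoints as unit vectors p₁, p₂ with components (cos φ cos λ, cos φ sin λ, sin φ).
The central angle between the endpoints is δ = arccos(p₁·p₂) ≈ 2.259 rad (129.4°). The total great-circle distance is δ·R ≈ 2.259 × 6371 ≈ 14391 km, so the target fraction is f = 6000/14391 ≈ 0.417.
Interpolate at f ≈ 0.417 with slerp weights a = sin((1−f)δ)/sin δ ≈ 1.253, b = sin(fδ)/sin δ ≈ 1.047.
p = a·p₁ + b·p₂ ≈ (-0.895, 0.029, -0.445); φ = arcsin(p_z) ≈ -26.41°, λ = atan2(p_y, p_x) ≈ 178.15°.

≈ lat -26°, lon 178°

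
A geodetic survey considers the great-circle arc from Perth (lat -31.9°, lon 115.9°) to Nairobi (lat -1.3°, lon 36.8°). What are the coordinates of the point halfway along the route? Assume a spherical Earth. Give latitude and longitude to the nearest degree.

Write both endpoints as unit vectors p₁, p₂ with components (cos φ cos λ, cos φ sin λ, sin φ).
The central angle between the endpoints is δ = arccos(p₁·p₂) ≈ 1.397 rad (80.1°).
Interpolate at f = 1/2 with slerp weights a = sin((1−f)δ)/sin δ ≈ 0.653, b = sin(fδ)/sin δ ≈ 0.653.
p = a·p₁ + b·p₂ ≈ (0.281, 0.890, -0.360); φ = arcsin(p_z) ≈ -21.09°, λ = atan2(p_y, p_x) ≈ 72.50°.

≈ lat -21°, lon 72°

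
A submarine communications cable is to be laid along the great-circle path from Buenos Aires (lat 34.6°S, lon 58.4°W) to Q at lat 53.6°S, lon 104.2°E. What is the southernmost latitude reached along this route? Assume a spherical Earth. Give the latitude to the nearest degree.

The great circle lies in the plane with unit normal n̂ = (p₁ × p₂)/|p₁ × p₂|.
Here n̂_z ≈ +0.146; the vertex latitude is φ_max = arccos|n̂_z| ≈ 81.6°.
Check via Clairaut: cos φ_max = |cos φ₁| · sin C = cos(34.6°)·sin(169.8°) ≈ 0.146, again giving ≈ 81.6°.

≈ 82°S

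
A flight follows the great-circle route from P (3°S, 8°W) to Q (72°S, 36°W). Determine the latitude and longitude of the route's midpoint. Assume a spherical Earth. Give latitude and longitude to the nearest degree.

≈ (38°S, 15°W)

Write both endpoints as unit vectors p₁, p₂ with components (cos φ cos λ, cos φ sin λ, sin φ).
The central angle between the endpoints is δ = arccos(p₁·p₂) ≈ 1.243 rad (71.2°).
Interpolate at f = 1/2 with slerp weights a = sin((1−f)δ)/sin δ ≈ 0.615, b = sin(fδ)/sin δ ≈ 0.615.
p = a·p₁ + b·p₂ ≈ (0.762, -0.197, -0.617); φ = arcsin(p_z) ≈ -38.10°, λ = atan2(p_y, p_x) ≈ -14.51°.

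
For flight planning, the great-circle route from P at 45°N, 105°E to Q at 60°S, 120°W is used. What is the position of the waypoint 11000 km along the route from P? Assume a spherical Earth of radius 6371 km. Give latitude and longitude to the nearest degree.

The haversine formula gives a central angle δ ≈ 2.611 rad (149.6°) between the endpoints. The total great-circle distance is δ·R ≈ 2.611 × 6371 ≈ 16633 km, so the target fraction is f = 11000/16633 ≈ 0.661.
Interpolate at f ≈ 0.661 with slerp weights a = sin((1−f)δ)/sin δ ≈ 1.528, b = sin(fδ)/sin δ ≈ 1.951.
p = a·p₁ + b·p₂ ≈ (-0.767, 0.198, -0.610); φ = arcsin(p_z) ≈ -37.57°, λ = atan2(p_y, p_x) ≈ 165.50°.

≈ 38°S, 166°E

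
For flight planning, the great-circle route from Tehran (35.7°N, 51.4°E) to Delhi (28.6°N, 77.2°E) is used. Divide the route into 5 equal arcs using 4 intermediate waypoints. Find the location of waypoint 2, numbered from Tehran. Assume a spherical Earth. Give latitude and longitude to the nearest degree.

Convert each endpoint to a unit vector on the sphere (x = cos φ cos λ, y = cos φ sin λ, z = sin φ).
The central angle between the endpoints is δ = arccos(p₁·p₂) ≈ 0.399 rad (22.9°).
Interpolate at f = 2/5 with slerp weights a = sin((1−f)δ)/sin δ ≈ 0.610, b = sin(fδ)/sin δ ≈ 0.409.
p = a·p₁ + b·p₂ ≈ (0.389, 0.738, 0.552); φ = arcsin(p_z) ≈ 33.51°, λ = atan2(p_y, p_x) ≈ 62.21°.

≈ (34°N, 62°E)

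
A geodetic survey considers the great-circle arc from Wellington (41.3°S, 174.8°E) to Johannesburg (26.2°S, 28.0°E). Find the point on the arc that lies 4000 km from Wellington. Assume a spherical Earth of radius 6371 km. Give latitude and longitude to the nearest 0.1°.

Write both endpoints as unit vectors p₁, p₂ with components (cos φ cos λ, cos φ sin λ, sin φ).
The central angle between the endpoints is δ = arccos(p₁·p₂) ≈ 1.847 rad (105.8°). The total great-circle distance is δ·R ≈ 1.847 × 6371 ≈ 11767 km, so the target fraction is f = 4000/11767 ≈ 0.340.
Interpolate at f ≈ 0.340 with slerp weights a = sin((1−f)δ)/sin δ ≈ 0.976, b = sin(fδ)/sin δ ≈ 0.611.
p = a·p₁ + b·p₂ ≈ (-0.246, 0.324, -0.914); φ = arcsin(p_z) ≈ -66.00°, λ = atan2(p_y, p_x) ≈ 127.28°.

≈ (66.0°S, 127.3°E)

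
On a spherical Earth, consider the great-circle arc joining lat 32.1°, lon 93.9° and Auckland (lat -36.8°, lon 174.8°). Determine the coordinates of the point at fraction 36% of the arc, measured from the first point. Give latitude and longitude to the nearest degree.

Write both endpoints as unit vectors p₁, p₂ with components (cos φ cos λ, cos φ sin λ, sin φ).
The central angle between the endpoints is δ = arccos(p₁·p₂) ≈ 1.783 rad (102.2°).
Interpolate at f = 0.36 with slerp weights a = sin((1−f)δ)/sin δ ≈ 0.930, b = sin(fδ)/sin δ ≈ 0.613.
p = a·p₁ + b·p₂ ≈ (-0.542, 0.831, 0.127); φ = arcsin(p_z) ≈ 7.31°, λ = atan2(p_y, p_x) ≈ 123.13°.

≈ lat 7°, lon 123°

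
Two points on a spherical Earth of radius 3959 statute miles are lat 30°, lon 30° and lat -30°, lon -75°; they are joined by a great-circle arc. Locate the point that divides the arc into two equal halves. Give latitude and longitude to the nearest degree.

≈ lat 0°, lon -23°

The haversine formula gives a central angle δ ≈ 2.031 rad (116.4°) between the endpoints.
Interpolate at f = 1/2 with slerp weights a = sin((1−f)δ)/sin δ ≈ 0.948, b = sin(fδ)/sin δ ≈ 0.948.
p = a·p₁ + b·p₂ ≈ (0.924, -0.383, 0.000); φ = arcsin(p_z) ≈ 0.00°, λ = atan2(p_y, p_x) ≈ -22.50°.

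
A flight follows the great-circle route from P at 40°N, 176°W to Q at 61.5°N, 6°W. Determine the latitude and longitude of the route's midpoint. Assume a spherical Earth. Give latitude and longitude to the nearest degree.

≈ 79°N, 160°W

The haversine formula gives a central angle δ ≈ 1.364 rad (78.2°) between the endpoints.
Interpolate at f = 1/2 with slerp weights a = sin((1−f)δ)/sin δ ≈ 0.644, b = sin(fδ)/sin δ ≈ 0.644.
p = a·p₁ + b·p₂ ≈ (-0.187, -0.067, 0.980); φ = arcsin(p_z) ≈ 78.57°, λ = atan2(p_y, p_x) ≈ -160.37°.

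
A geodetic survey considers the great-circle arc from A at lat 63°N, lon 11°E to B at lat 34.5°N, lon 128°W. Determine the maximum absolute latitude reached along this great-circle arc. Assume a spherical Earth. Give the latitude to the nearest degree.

≈ 75°N

The great circle lies in the plane with unit normal n̂ = (p₁ × p₂)/|p₁ × p₂|.
Here n̂_z ≈ -0.252; the vertex latitude is φ_max = arccos|n̂_z| ≈ 75.4°.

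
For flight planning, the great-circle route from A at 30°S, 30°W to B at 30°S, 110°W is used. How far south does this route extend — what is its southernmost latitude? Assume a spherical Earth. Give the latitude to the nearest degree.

≈ 37°S

The great circle lies in the plane with unit normal n̂ = (p₁ × p₂)/|p₁ × p₂|.
Here n̂_z ≈ -0.799; the vertex latitude is φ_max = arccos|n̂_z| ≈ 37.0°.
Check via Clairaut: cos φ_max = |cos φ₁| · sin C = cos(30.0°)·sin(112.8°) ≈ 0.799, again giving ≈ 37.0°.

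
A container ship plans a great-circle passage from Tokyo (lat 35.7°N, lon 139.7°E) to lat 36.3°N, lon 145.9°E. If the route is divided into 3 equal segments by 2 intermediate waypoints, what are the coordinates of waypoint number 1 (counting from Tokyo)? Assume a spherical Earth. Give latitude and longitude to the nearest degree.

Write both endpoints as unit vectors p₁, p₂ with components (cos φ cos λ, cos φ sin λ, sin φ).
The central angle between the endpoints is δ = arccos(p₁·p₂) ≈ 0.088 rad (5.1°).
Interpolate at f = 1/3 with slerp weights a = sin((1−f)δ)/sin δ ≈ 0.667, b = sin(fδ)/sin δ ≈ 0.334.
p = a·p₁ + b·p₂ ≈ (-0.636, 0.501, 0.587); φ = arcsin(p_z) ≈ 35.94°, λ = atan2(p_y, p_x) ≈ 141.76°.

≈ lat 36°N, lon 142°E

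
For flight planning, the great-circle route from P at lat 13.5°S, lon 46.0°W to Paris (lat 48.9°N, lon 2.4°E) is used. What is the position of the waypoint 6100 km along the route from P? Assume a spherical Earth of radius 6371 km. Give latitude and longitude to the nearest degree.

Convert each endpoint to a unit vector on the sphere (x = cos φ cos λ, y = cos φ sin λ, z = sin φ).
The central angle between the endpoints is δ = arccos(p₁·p₂) ≈ 1.320 rad (75.6°). The total great-circle distance is δ·R ≈ 1.320 × 6371 ≈ 8408 km, so the target fraction is f = 6100/8408 ≈ 0.726.
Interpolate at f ≈ 0.726 with slerp weights a = sin((1−f)δ)/sin δ ≈ 0.366, b = sin(fδ)/sin δ ≈ 0.844.
p = a·p₁ + b·p₂ ≈ (0.802, -0.233, 0.551); φ = arcsin(p_z) ≈ 33.42°, λ = atan2(p_y, p_x) ≈ -16.18°.

≈ lat 33°N, lon 16°W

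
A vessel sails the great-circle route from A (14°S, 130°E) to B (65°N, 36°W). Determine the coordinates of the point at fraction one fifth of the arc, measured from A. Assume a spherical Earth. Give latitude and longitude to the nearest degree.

From cos δ = sin φ₁ sin φ₂ + cos φ₁ cos φ₂ cos Δλ, the central angle is δ ≈ 2.236 rad (128.1°).
Interpolate at f = 1/5 with slerp weights a = sin((1−f)δ)/sin δ ≈ 1.241, b = sin(fδ)/sin δ ≈ 0.550.
p = a·p₁ + b·p₂ ≈ (-0.586, 0.786, 0.198); φ = arcsin(p_z) ≈ 11.41°, λ = atan2(p_y, p_x) ≈ 126.71°.

≈ (11°N, 127°E)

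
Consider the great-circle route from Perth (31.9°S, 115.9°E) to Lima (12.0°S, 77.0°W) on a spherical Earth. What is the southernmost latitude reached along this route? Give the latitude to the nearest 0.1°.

≈ 75.0°S

The great circle lies in the plane with unit normal n̂ = (p₁ × p₂)/|p₁ × p₂|.
Here n̂_z ≈ +0.259; the vertex latitude is φ_max = arccos|n̂_z| ≈ 75.0°.
Check via Clairaut: cos φ_max = |cos φ₁| · sin C = cos(31.9°)·sin(162.2°) ≈ 0.259, again giving ≈ 75.0°.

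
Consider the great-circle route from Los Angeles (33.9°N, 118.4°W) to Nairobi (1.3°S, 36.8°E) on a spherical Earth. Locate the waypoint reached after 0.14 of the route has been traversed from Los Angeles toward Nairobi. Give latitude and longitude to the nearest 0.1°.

The haversine formula gives a central angle δ ≈ 2.443 rad (140.0°) between the endpoints.
Interpolate at f = 0.14 with slerp weights a = sin((1−f)δ)/sin δ ≈ 1.342, b = sin(fδ)/sin δ ≈ 0.522.
p = a·p₁ + b·p₂ ≈ (-0.112, -0.667, 0.736); φ = arcsin(p_z) ≈ 47.43°, λ = atan2(p_y, p_x) ≈ -99.53°.

≈ 47.4°N, 99.5°W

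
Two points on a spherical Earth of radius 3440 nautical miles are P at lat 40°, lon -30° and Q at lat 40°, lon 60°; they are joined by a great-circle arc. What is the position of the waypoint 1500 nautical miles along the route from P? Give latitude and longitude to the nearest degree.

Write both endpoints as unit vectors p₁, p₂ with components (cos φ cos λ, cos φ sin λ, sin φ).
The central angle between the endpoints is δ = arccos(p₁·p₂) ≈ 1.145 rad (65.6°). The total great-circle distance is δ·R ≈ 1.145 × 3440 ≈ 3938 nmi, so the target fraction is f = 1500/3938 ≈ 0.381.
Interpolate at f ≈ 0.381 with slerp weights a = sin((1−f)δ)/sin δ ≈ 0.715, b = sin(fδ)/sin δ ≈ 0.464.
p = a·p₁ + b·p₂ ≈ (0.652, 0.034, 0.758); φ = arcsin(p_z) ≈ 49.25°, λ = atan2(p_y, p_x) ≈ 2.98°.

≈ lat 49°, lon 3°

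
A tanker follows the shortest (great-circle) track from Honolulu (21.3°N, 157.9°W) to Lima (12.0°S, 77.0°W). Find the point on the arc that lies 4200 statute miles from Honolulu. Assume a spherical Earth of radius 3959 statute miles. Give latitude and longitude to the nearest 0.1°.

≈ 1.5°S, 100.2°W

Convert each endpoint to a unit vector on the sphere (x = cos φ cos λ, y = cos φ sin λ, z = sin φ).
The central angle between the endpoints is δ = arccos(p₁·p₂) ≈ 1.502 rad (86.1°). The total great-circle distance is δ·R ≈ 1.502 × 3959 ≈ 5947 mi, so the target fraction is f = 4200/5947 ≈ 0.706.
Interpolate at f ≈ 0.706 with slerp weights a = sin((1−f)δ)/sin δ ≈ 0.428, b = sin(fδ)/sin δ ≈ 0.875.
p = a·p₁ + b·p₂ ≈ (-0.177, -0.984, -0.026); φ = arcsin(p_z) ≈ -1.51°, λ = atan2(p_y, p_x) ≈ -100.20°.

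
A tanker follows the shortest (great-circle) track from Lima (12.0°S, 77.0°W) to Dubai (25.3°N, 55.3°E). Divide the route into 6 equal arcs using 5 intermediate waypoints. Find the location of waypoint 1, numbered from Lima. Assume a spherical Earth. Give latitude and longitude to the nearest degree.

≈ (3°S, 57°W)

From cos δ = sin φ₁ sin φ₂ + cos φ₁ cos φ₂ cos Δλ, the central angle is δ ≈ 2.324 rad (133.2°).
Interpolate at f = 1/6 with slerp weights a = sin((1−f)δ)/sin δ ≈ 1.280, b = sin(fδ)/sin δ ≈ 0.518.
p = a·p₁ + b·p₂ ≈ (0.548, -0.835, -0.045); φ = arcsin(p_z) ≈ -2.57°, λ = atan2(p_y, p_x) ≈ -56.72°.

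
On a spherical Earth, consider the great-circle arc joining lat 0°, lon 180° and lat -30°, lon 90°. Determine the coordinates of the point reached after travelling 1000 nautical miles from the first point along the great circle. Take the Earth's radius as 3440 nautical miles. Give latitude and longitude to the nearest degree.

≈ lat -8°, lon 165°

Write both endpoints as unit vectors p₁, p₂ with components (cos φ cos λ, cos φ sin λ, sin φ).
The central angle between the endpoints is δ = arccos(p₁·p₂) ≈ 1.571 rad (90.0°). The total great-circle distance is δ·R ≈ 1.571 × 3440 ≈ 5404 nmi, so the target fraction is f = 1000/5404 ≈ 0.185.
Interpolate at f ≈ 0.185 with slerp weights a = sin((1−f)δ)/sin δ ≈ 0.958, b = sin(fδ)/sin δ ≈ 0.287.
p = a·p₁ + b·p₂ ≈ (-0.958, 0.248, -0.143); φ = arcsin(p_z) ≈ -8.24°, λ = atan2(p_y, p_x) ≈ 165.47°.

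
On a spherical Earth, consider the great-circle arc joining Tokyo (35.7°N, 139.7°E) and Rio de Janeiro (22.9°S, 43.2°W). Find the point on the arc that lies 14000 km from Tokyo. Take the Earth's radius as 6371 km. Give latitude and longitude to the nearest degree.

≈ 18°N, 50°W

Convert each endpoint to a unit vector on the sphere (x = cos φ cos λ, y = cos φ sin λ, z = sin φ).
The central angle between the endpoints is δ = arccos(p₁·p₂) ≈ 2.914 rad (167.0°). The total great-circle distance is δ·R ≈ 2.914 × 6371 ≈ 18564 km, so the target fraction is f = 14000/18564 ≈ 0.754.
Interpolate at f ≈ 0.754 with slerp weights a = sin((1−f)δ)/sin δ ≈ 2.909, b = sin(fδ)/sin δ ≈ 3.588.
p = a·p₁ + b·p₂ ≈ (0.608, -0.735, 0.301); φ = arcsin(p_z) ≈ 17.54°, λ = atan2(p_y, p_x) ≈ -50.40°.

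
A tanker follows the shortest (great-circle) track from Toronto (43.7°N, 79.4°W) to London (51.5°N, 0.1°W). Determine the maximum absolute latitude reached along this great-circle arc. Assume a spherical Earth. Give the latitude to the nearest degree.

≈ 56°N

The great circle lies in the plane with unit normal n̂ = (p₁ × p₂)/|p₁ × p₂|.
Here n̂_z ≈ +0.566; the vertex latitude is φ_max = arccos|n̂_z| ≈ 55.5°.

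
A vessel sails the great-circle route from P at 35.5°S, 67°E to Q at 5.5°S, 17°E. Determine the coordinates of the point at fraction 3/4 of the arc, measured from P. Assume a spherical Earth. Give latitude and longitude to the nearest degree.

Write both endpoints as unit vectors p₁, p₂ with components (cos φ cos λ, cos φ sin λ, sin φ).
The central angle between the endpoints is δ = arccos(p₁·p₂) ≈ 0.956 rad (54.8°).
Interpolate at f = 3/4 with slerp weights a = sin((1−f)δ)/sin δ ≈ 0.290, b = sin(fδ)/sin δ ≈ 0.804.
p = a·p₁ + b·p₂ ≈ (0.858, 0.451, -0.245); φ = arcsin(p_z) ≈ -14.21°, λ = atan2(p_y, p_x) ≈ 27.75°.

≈ 14°S, 28°E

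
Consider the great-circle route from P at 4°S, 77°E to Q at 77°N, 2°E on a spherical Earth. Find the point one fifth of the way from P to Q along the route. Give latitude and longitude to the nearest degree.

The haversine formula gives a central angle δ ≈ 1.581 rad (90.6°) between the endpoints.
Interpolate at f = 1/5 with slerp weights a = sin((1−f)δ)/sin δ ≈ 0.954, b = sin(fδ)/sin δ ≈ 0.311.
p = a·p₁ + b·p₂ ≈ (0.284, 0.929, 0.236); φ = arcsin(p_z) ≈ 13.68°, λ = atan2(p_y, p_x) ≈ 73.01°.

≈ 14°N, 73°E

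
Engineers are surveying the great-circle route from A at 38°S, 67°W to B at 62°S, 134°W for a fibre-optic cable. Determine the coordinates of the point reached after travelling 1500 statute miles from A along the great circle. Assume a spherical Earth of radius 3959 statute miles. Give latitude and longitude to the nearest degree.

From cos δ = sin φ₁ sin φ₂ + cos φ₁ cos φ₂ cos Δλ, the central angle is δ ≈ 0.812 rad (46.5°). The total great-circle distance is δ·R ≈ 0.812 × 3959 ≈ 3214 mi, so the target fraction is f = 1500/3214 ≈ 0.467.
Interpolate at f ≈ 0.467 with slerp weights a = sin((1−f)δ)/sin δ ≈ 0.578, b = sin(fδ)/sin δ ≈ 0.510.
p = a·p₁ + b·p₂ ≈ (0.012, -0.592, -0.806); φ = arcsin(p_z) ≈ -53.72°, λ = atan2(p_y, p_x) ≈ -88.86°.

≈ 54°S, 89°W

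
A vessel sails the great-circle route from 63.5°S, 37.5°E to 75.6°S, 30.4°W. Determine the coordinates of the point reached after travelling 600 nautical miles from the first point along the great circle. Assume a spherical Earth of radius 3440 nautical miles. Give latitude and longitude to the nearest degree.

Convert each endpoint to a unit vector on the sphere (x = cos φ cos λ, y = cos φ sin λ, z = sin φ).
The central angle between the endpoints is δ = arccos(p₁·p₂) ≈ 0.431 rad (24.7°). The total great-circle distance is δ·R ≈ 0.431 × 3440 ≈ 1482 nmi, so the target fraction is f = 600/1482 ≈ 0.405.
Interpolate at f ≈ 0.405 with slerp weights a = sin((1−f)δ)/sin δ ≈ 0.607, b = sin(fδ)/sin δ ≈ 0.415.
p = a·p₁ + b·p₂ ≈ (0.304, 0.113, -0.946); φ = arcsin(p_z) ≈ -71.07°, λ = atan2(p_y, p_x) ≈ 20.33°.

≈ 71°S, 20°E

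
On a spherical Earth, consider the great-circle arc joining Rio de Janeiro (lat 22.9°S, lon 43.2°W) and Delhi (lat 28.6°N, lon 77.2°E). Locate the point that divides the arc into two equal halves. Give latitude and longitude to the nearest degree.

Write both endpoints as unit vectors p₁, p₂ with components (cos φ cos λ, cos φ sin λ, sin φ).
The central angle between the endpoints is δ = arccos(p₁·p₂) ≈ 2.209 rad (126.6°).
Interpolate at f = 1/2 with slerp weights a = sin((1−f)δ)/sin δ ≈ 1.112, b = sin(fδ)/sin δ ≈ 1.112.
p = a·p₁ + b·p₂ ≈ (0.963, 0.251, 0.100); φ = arcsin(p_z) ≈ 5.72°, λ = atan2(p_y, p_x) ≈ 14.60°.

≈ lat 6°N, lon 15°E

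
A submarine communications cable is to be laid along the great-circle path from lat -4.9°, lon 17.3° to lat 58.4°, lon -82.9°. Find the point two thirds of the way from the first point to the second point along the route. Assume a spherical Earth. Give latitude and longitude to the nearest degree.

Convert each endpoint to a unit vector on the sphere (x = cos φ cos λ, y = cos φ sin λ, z = sin φ).
The central angle between the endpoints is δ = arccos(p₁·p₂) ≈ 1.737 rad (99.5°).
Interpolate at f = 2/3 with slerp weights a = sin((1−f)δ)/sin δ ≈ 0.555, b = sin(fδ)/sin δ ≈ 0.929.
p = a·p₁ + b·p₂ ≈ (0.588, -0.319, 0.744); φ = arcsin(p_z) ≈ 48.04°, λ = atan2(p_y, p_x) ≈ -28.45°.

≈ lat 48°, lon -28°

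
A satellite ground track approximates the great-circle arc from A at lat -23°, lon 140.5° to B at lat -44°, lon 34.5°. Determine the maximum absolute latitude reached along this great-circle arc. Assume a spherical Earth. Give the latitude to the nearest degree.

The great circle lies in the plane with unit normal n̂ = (p₁ × p₂)/|p₁ × p₂|.
Here n̂_z ≈ -0.639; the vertex latitude is φ_max = arccos|n̂_z| ≈ 50.3°.
Check via Clairaut: cos φ_max = |cos φ₁| · sin C = cos(23.0°)·sin(136.0°) ≈ 0.639, again giving ≈ 50.3°.

≈ -50°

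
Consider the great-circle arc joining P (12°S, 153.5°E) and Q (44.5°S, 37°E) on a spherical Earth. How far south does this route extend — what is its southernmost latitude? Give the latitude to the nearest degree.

≈ 51°S

The great circle lies in the plane with unit normal n̂ = (p₁ × p₂)/|p₁ × p₂|.
Here n̂_z ≈ -0.633; the vertex latitude is φ_max = arccos|n̂_z| ≈ 50.7°.
Check via Clairaut: cos φ_max = |cos φ₁| · sin C = cos(12.0°)·sin(139.7°) ≈ 0.633, again giving ≈ 50.7°.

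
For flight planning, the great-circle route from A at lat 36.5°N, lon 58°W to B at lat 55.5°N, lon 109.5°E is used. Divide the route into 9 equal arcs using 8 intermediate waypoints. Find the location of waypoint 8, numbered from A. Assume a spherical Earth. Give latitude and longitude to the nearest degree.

≈ lat 65°N, lon 106°E

Write both endpoints as unit vectors p₁, p₂ with components (cos φ cos λ, cos φ sin λ, sin φ).
The central angle between the endpoints is δ = arccos(p₁·p₂) ≈ 1.525 rad (87.4°).
Interpolate at f = 8/9 with slerp weights a = sin((1−f)δ)/sin δ ≈ 0.169, b = sin(fδ)/sin δ ≈ 0.978.
p = a·p₁ + b·p₂ ≈ (-0.113, 0.407, 0.906); φ = arcsin(p_z) ≈ 65.01°, λ = atan2(p_y, p_x) ≈ 105.51°.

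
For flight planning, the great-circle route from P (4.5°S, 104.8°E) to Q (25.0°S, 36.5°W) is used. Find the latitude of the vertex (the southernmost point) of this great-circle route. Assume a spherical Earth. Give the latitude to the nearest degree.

The great circle lies in the plane with unit normal n̂ = (p₁ × p₂)/|p₁ × p₂|.
Here n̂_z ≈ -0.763; the vertex latitude is φ_max = arccos|n̂_z| ≈ 40.3°.
Check via Clairaut: cos φ_max = |cos φ₁| · sin C = cos(4.5°)·sin(130.1°) ≈ 0.763, again giving ≈ 40.3°.

≈ 40°S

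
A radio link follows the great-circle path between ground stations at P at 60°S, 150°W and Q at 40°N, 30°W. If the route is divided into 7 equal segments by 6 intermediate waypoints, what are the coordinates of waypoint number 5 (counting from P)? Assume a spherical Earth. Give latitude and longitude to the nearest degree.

From cos δ = sin φ₁ sin φ₂ + cos φ₁ cos φ₂ cos Δλ, the central angle is δ ≈ 2.416 rad (138.4°).
Interpolate at f = 5/7 with slerp weights a = sin((1−f)δ)/sin δ ≈ 0.960, b = sin(fδ)/sin δ ≈ 1.489.
p = a·p₁ + b·p₂ ≈ (0.572, -0.810, 0.126); φ = arcsin(p_z) ≈ 7.24°, λ = atan2(p_y, p_x) ≈ -54.77°.

≈ 7°N, 55°W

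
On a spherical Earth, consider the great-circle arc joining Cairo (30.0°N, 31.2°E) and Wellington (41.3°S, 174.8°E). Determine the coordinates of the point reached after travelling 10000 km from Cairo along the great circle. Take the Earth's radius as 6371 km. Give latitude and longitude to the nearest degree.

From cos δ = sin φ₁ sin φ₂ + cos φ₁ cos φ₂ cos Δλ, the central angle is δ ≈ 2.594 rad (148.6°). The total great-circle distance is δ·R ≈ 2.594 × 6371 ≈ 16525 km, so the target fraction is f = 10000/16525 ≈ 0.605.
Interpolate at f ≈ 0.605 with slerp weights a = sin((1−f)δ)/sin δ ≈ 1.640, b = sin(fδ)/sin δ ≈ 1.920.
p = a·p₁ + b·p₂ ≈ (-0.221, 0.867, -0.447); φ = arcsin(p_z) ≈ -26.56°, λ = atan2(p_y, p_x) ≈ 104.34°.

≈ (27°S, 104°E)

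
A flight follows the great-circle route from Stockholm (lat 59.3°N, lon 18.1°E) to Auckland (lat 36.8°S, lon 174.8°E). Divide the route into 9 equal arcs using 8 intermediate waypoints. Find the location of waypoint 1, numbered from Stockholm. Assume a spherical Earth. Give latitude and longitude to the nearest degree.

Write both endpoints as unit vectors p₁, p₂ with components (cos φ cos λ, cos φ sin λ, sin φ).
The central angle between the endpoints is δ = arccos(p₁·p₂) ≈ 2.669 rad (152.9°).
Interpolate at f = 1/9 with slerp weights a = sin((1−f)δ)/sin δ ≈ 1.528, b = sin(fδ)/sin δ ≈ 0.642.
p = a·p₁ + b·p₂ ≈ (0.229, 0.289, 0.929); φ = arcsin(p_z) ≈ 68.34°, λ = atan2(p_y, p_x) ≈ 51.56°.

≈ lat 68°N, lon 52°E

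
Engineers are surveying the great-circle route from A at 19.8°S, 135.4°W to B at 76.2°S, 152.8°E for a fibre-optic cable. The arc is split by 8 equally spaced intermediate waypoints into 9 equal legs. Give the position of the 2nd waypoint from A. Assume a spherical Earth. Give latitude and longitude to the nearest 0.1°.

≈ 34.1°S, 139.8°W

Convert each endpoint to a unit vector on the sphere (x = cos φ cos λ, y = cos φ sin λ, z = sin φ).
The central angle between the endpoints is δ = arccos(p₁·p₂) ≈ 1.160 rad (66.5°).
Interpolate at f = 2/9 with slerp weights a = sin((1−f)δ)/sin δ ≈ 0.856, b = sin(fδ)/sin δ ≈ 0.278.
p = a·p₁ + b·p₂ ≈ (-0.632, -0.535, -0.560); φ = arcsin(p_z) ≈ -34.06°, λ = atan2(p_y, p_x) ≈ -139.76°.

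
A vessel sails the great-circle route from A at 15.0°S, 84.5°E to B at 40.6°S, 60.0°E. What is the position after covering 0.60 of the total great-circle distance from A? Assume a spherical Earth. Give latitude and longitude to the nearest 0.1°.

Convert each endpoint to a unit vector on the sphere (x = cos φ cos λ, y = cos φ sin λ, z = sin φ).
The central angle between the endpoints is δ = arccos(p₁·p₂) ≈ 0.581 rad (33.3°).
Interpolate at f = 0.60 with slerp weights a = sin((1−f)δ)/sin δ ≈ 0.420, b = sin(fδ)/sin δ ≈ 0.622.
p = a·p₁ + b·p₂ ≈ (0.275, 0.813, -0.514); φ = arcsin(p_z) ≈ -30.91°, λ = atan2(p_y, p_x) ≈ 71.30°.

≈ 30.9°S, 71.3°E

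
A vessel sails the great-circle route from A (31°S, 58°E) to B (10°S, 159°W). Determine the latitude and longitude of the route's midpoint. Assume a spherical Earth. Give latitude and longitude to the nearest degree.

Convert each endpoint to a unit vector on the sphere (x = cos φ cos λ, y = cos φ sin λ, z = sin φ).
The central angle between the endpoints is δ = arccos(p₁·p₂) ≈ 2.195 rad (125.8°).
Interpolate at f = 1/2 with slerp weights a = sin((1−f)δ)/sin δ ≈ 1.097, b = sin(fδ)/sin δ ≈ 1.097.
p = a·p₁ + b·p₂ ≈ (-0.510, 0.410, -0.756); φ = arcsin(p_z) ≈ -49.09°, λ = atan2(p_y, p_x) ≈ 141.20°.

≈ (49°S, 141°E)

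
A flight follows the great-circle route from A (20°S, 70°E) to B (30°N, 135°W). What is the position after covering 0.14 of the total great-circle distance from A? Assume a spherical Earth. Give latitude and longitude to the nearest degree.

Convert each endpoint to a unit vector on the sphere (x = cos φ cos λ, y = cos φ sin λ, z = sin φ).
The central angle between the endpoints is δ = arccos(p₁·p₂) ≈ 2.711 rad (155.3°).
Interpolate at f = 0.14 with slerp weights a = sin((1−f)δ)/sin δ ≈ 1.735, b = sin(fδ)/sin δ ≈ 0.887.
p = a·p₁ + b·p₂ ≈ (0.014, 0.989, -0.150); φ = arcsin(p_z) ≈ -8.62°, λ = atan2(p_y, p_x) ≈ 89.16°.

≈ (9°S, 89°E)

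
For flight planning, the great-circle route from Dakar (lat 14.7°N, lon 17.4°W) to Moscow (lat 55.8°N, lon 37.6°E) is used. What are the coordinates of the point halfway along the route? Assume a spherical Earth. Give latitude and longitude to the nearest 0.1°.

Write both endpoints as unit vectors p₁, p₂ with components (cos φ cos λ, cos φ sin λ, sin φ).
The central angle between the endpoints is δ = arccos(p₁·p₂) ≈ 1.022 rad (58.6°).
Interpolate at f = 1/2 with slerp weights a = sin((1−f)δ)/sin δ ≈ 0.573, b = sin(fδ)/sin δ ≈ 0.573.
p = a·p₁ + b·p₂ ≈ (0.784, 0.031, 0.620); φ = arcsin(p_z) ≈ 38.28°, λ = atan2(p_y, p_x) ≈ 2.25°.

≈ lat 38.3°N, lon 2.2°E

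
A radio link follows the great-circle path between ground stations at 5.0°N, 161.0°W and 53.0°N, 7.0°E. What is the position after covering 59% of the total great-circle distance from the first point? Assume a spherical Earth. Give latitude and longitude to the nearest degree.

≈ 74°N, 130°W

From cos δ = sin φ₁ sin φ₂ + cos φ₁ cos φ₂ cos Δλ, the central angle is δ ≈ 2.114 rad (121.1°).
Interpolate at f = 0.59 with slerp weights a = sin((1−f)δ)/sin δ ≈ 0.890, b = sin(fδ)/sin δ ≈ 1.107.
p = a·p₁ + b·p₂ ≈ (-0.177, -0.208, 0.962); φ = arcsin(p_z) ≈ 74.17°, λ = atan2(p_y, p_x) ≈ -130.47°.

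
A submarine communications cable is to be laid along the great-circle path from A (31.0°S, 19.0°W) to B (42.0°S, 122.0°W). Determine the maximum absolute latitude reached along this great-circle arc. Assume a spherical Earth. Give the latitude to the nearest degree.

≈ 51°S

The great circle lies in the plane with unit normal n̂ = (p₁ × p₂)/|p₁ × p₂|.
Here n̂_z ≈ -0.634; the vertex latitude is φ_max = arccos|n̂_z| ≈ 50.7°.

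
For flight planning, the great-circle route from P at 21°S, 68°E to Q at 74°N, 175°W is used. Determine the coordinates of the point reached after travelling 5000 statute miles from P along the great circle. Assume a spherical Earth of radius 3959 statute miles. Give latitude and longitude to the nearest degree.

≈ 48°N, 91°E

The haversine formula gives a central angle δ ≈ 2.050 rad (117.5°) between the endpoints. The total great-circle distance is δ·R ≈ 2.050 × 3959 ≈ 8117 mi, so the target fraction is f = 5000/8117 ≈ 0.616.
Interpolate at f ≈ 0.616 with slerp weights a = sin((1−f)δ)/sin δ ≈ 0.799, b = sin(fδ)/sin δ ≈ 1.074.
p = a·p₁ + b·p₂ ≈ (-0.016, 0.665, 0.746); φ = arcsin(p_z) ≈ 48.27°, λ = atan2(p_y, p_x) ≈ 91.35°.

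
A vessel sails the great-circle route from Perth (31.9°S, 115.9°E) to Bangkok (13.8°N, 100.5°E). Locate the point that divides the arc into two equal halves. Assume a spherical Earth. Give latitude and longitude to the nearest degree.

≈ (9°S, 108°E)

The haversine formula gives a central angle δ ≈ 0.838 rad (48.0°) between the endpoints.
Interpolate at f = 1/2 with slerp weights a = sin((1−f)δ)/sin δ ≈ 0.547, b = sin(fδ)/sin δ ≈ 0.547.
p = a·p₁ + b·p₂ ≈ (-0.300, 0.941, -0.159); φ = arcsin(p_z) ≈ -9.13°, λ = atan2(p_y, p_x) ≈ 107.68°.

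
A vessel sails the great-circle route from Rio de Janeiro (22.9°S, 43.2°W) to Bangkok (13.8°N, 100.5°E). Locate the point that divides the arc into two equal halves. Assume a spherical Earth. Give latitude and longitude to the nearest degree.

≈ (14°S, 33°E)

Write both endpoints as unit vectors p₁, p₂ with components (cos φ cos λ, cos φ sin λ, sin φ).
The central angle between the endpoints is δ = arccos(p₁·p₂) ≈ 2.521 rad (144.5°).
Interpolate at f = 1/2 with slerp weights a = sin((1−f)δ)/sin δ ≈ 1.639, b = sin(fδ)/sin δ ≈ 1.639.
p = a·p₁ + b·p₂ ≈ (0.810, 0.531, -0.247); φ = arcsin(p_z) ≈ -14.29°, λ = atan2(p_y, p_x) ≈ 33.25°.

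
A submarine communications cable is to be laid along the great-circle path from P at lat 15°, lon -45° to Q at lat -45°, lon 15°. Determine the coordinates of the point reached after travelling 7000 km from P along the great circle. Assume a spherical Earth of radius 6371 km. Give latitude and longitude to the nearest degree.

≈ lat -34°, lon -3°

From cos δ = sin φ₁ sin φ₂ + cos φ₁ cos φ₂ cos Δλ, the central angle is δ ≈ 1.412 rad (80.9°). The total great-circle distance is δ·R ≈ 1.412 × 6371 ≈ 8994 km, so the target fraction is f = 7000/8994 ≈ 0.778.
Interpolate at f ≈ 0.778 with slerp weights a = sin((1−f)δ)/sin δ ≈ 0.312, b = sin(fδ)/sin δ ≈ 0.902.
p = a·p₁ + b·p₂ ≈ (0.829, -0.048, -0.557); φ = arcsin(p_z) ≈ -33.86°, λ = atan2(p_y, p_x) ≈ -3.30°.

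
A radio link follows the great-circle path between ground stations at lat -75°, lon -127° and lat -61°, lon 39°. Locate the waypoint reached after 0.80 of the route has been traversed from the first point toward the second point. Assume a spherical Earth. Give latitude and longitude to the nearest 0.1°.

≈ lat -69.7°, lon 36.7°

From cos δ = sin φ₁ sin φ₂ + cos φ₁ cos φ₂ cos Δλ, the central angle is δ ≈ 0.763 rad (43.7°).
Interpolate at f = 0.80 with slerp weights a = sin((1−f)δ)/sin δ ≈ 0.220, b = sin(fδ)/sin δ ≈ 0.829.
p = a·p₁ + b·p₂ ≈ (0.278, 0.208, -0.938); φ = arcsin(p_z) ≈ -69.69°, λ = atan2(p_y, p_x) ≈ 36.73°.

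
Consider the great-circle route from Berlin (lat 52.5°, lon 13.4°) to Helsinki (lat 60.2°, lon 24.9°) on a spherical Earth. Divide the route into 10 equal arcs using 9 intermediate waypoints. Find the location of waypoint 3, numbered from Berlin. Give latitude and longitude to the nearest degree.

Write both endpoints as unit vectors p₁, p₂ with components (cos φ cos λ, cos φ sin λ, sin φ).
The central angle between the endpoints is δ = arccos(p₁·p₂) ≈ 0.174 rad (10.0°).
Interpolate at f = 3/10 with slerp weights a = sin((1−f)δ)/sin δ ≈ 0.702, b = sin(fδ)/sin δ ≈ 0.301.
p = a·p₁ + b·p₂ ≈ (0.551, 0.162, 0.818); φ = arcsin(p_z) ≈ 54.92°, λ = atan2(p_y, p_x) ≈ 16.38°.

≈ lat 55°, lon 16°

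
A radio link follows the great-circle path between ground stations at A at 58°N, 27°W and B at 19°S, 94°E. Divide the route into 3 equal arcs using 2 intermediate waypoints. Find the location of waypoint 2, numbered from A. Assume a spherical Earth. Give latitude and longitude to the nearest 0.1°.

≈ 15.9°N, 72.6°E

Convert each endpoint to a unit vector on the sphere (x = cos φ cos λ, y = cos φ sin λ, z = sin φ).
The central angle between the endpoints is δ = arccos(p₁·p₂) ≈ 2.134 rad (122.3°).
Interpolate at f = 2/3 with slerp weights a = sin((1−f)δ)/sin δ ≈ 0.772, b = sin(fδ)/sin δ ≈ 1.170.
p = a·p₁ + b·p₂ ≈ (0.288, 0.918, 0.274); φ = arcsin(p_z) ≈ 15.91°, λ = atan2(p_y, p_x) ≈ 72.61°.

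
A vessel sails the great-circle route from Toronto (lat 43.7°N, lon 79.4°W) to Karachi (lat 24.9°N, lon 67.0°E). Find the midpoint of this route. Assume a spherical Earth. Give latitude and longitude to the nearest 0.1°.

Write both endpoints as unit vectors p₁, p₂ with components (cos φ cos λ, cos φ sin λ, sin φ).
The central angle between the endpoints is δ = arccos(p₁·p₂) ≈ 1.829 rad (104.8°).
Interpolate at f = 1/2 with slerp weights a = sin((1−f)δ)/sin δ ≈ 0.819, b = sin(fδ)/sin δ ≈ 0.819.
p = a·p₁ + b·p₂ ≈ (0.399, 0.102, 0.911); φ = arcsin(p_z) ≈ 65.66°, λ = atan2(p_y, p_x) ≈ 14.31°.

≈ lat 65.7°N, lon 14.3°E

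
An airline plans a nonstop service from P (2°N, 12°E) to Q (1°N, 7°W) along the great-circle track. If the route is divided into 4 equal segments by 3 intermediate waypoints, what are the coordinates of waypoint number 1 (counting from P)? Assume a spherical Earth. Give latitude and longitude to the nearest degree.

≈ (2°N, 7°E)

Write both endpoints as unit vectors p₁, p₂ with components (cos φ cos λ, cos φ sin λ, sin φ).
The central angle between the endpoints is δ = arccos(p₁·p₂) ≈ 0.332 rad (19.0°).
Interpolate at f = 1/4 with slerp weights a = sin((1−f)δ)/sin δ ≈ 0.756, b = sin(fδ)/sin δ ≈ 0.254.
p = a·p₁ + b·p₂ ≈ (0.992, 0.126, 0.031); φ = arcsin(p_z) ≈ 1.77°, λ = atan2(p_y, p_x) ≈ 7.25°.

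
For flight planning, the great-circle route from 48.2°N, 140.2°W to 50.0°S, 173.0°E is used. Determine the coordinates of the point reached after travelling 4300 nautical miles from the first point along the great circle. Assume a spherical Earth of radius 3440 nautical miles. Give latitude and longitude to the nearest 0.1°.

Write both endpoints as unit vectors p₁, p₂ with components (cos φ cos λ, cos φ sin λ, sin φ).
The central angle between the endpoints is δ = arccos(p₁·p₂) ≈ 1.852 rad (106.1°). The total great-circle distance is δ·R ≈ 1.852 × 3440 ≈ 6372 nmi, so the target fraction is f = 4300/6372 ≈ 0.675.
Interpolate at f ≈ 0.675 with slerp weights a = sin((1−f)δ)/sin δ ≈ 0.590, b = sin(fδ)/sin δ ≈ 0.988.
p = a·p₁ + b·p₂ ≈ (-0.932, -0.174, -0.317); φ = arcsin(p_z) ≈ -18.49°, λ = atan2(p_y, p_x) ≈ -169.41°.

≈ 18.5°S, 169.4°W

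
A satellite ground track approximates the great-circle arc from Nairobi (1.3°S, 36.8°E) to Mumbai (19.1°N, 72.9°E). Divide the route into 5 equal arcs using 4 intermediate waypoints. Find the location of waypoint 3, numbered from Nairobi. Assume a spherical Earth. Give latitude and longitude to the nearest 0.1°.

≈ (11.4°N, 57.9°E)

From cos δ = sin φ₁ sin φ₂ + cos φ₁ cos φ₂ cos Δλ, the central angle is δ ≈ 0.714 rad (40.9°).
Interpolate at f = 3/5 with slerp weights a = sin((1−f)δ)/sin δ ≈ 0.430, b = sin(fδ)/sin δ ≈ 0.634.
p = a·p₁ + b·p₂ ≈ (0.521, 0.831, 0.198); φ = arcsin(p_z) ≈ 11.41°, λ = atan2(p_y, p_x) ≈ 57.92°.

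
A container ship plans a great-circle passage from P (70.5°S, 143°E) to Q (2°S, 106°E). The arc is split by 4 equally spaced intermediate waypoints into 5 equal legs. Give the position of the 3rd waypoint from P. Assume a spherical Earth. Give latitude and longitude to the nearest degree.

≈ (30°S, 113°E)

From cos δ = sin φ₁ sin φ₂ + cos φ₁ cos φ₂ cos Δλ, the central angle is δ ≈ 1.267 rad (72.6°).
Interpolate at f = 3/5 with slerp weights a = sin((1−f)δ)/sin δ ≈ 0.509, b = sin(fδ)/sin δ ≈ 0.722.
p = a·p₁ + b·p₂ ≈ (-0.335, 0.796, -0.505); φ = arcsin(p_z) ≈ -30.31°, λ = atan2(p_y, p_x) ≈ 112.80°.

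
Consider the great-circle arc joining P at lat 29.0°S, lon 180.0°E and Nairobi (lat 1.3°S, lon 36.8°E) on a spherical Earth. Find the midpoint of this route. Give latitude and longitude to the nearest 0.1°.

≈ lat 40.1°S, lon 97.1°E

Write both endpoints as unit vectors p₁, p₂ with components (cos φ cos λ, cos φ sin λ, sin φ).
The central angle between the endpoints is δ = arccos(p₁·p₂) ≈ 2.331 rad (133.6°).
Interpolate at f = 1/2 with slerp weights a = sin((1−f)δ)/sin δ ≈ 1.268, b = sin(fδ)/sin δ ≈ 1.268.
p = a·p₁ + b·p₂ ≈ (-0.094, 0.760, -0.644); φ = arcsin(p_z) ≈ -40.06°, λ = atan2(p_y, p_x) ≈ 97.05°.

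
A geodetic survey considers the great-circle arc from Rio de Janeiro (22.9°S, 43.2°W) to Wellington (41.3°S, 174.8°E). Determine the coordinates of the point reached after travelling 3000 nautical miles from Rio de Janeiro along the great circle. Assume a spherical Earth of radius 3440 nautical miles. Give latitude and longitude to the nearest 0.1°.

≈ (60.2°S, 91.3°W)

From cos δ = sin φ₁ sin φ₂ + cos φ₁ cos φ₂ cos Δλ, the central angle is δ ≈ 1.863 rad (106.8°). The total great-circle distance is δ·R ≈ 1.863 × 3440 ≈ 6410 nmi, so the target fraction is f = 3000/6410 ≈ 0.468.
Interpolate at f ≈ 0.468 with slerp weights a = sin((1−f)δ)/sin δ ≈ 0.874, b = sin(fδ)/sin δ ≈ 0.800.
p = a·p₁ + b·p₂ ≈ (-0.011, -0.497, -0.868); φ = arcsin(p_z) ≈ -60.21°, λ = atan2(p_y, p_x) ≈ -91.32°.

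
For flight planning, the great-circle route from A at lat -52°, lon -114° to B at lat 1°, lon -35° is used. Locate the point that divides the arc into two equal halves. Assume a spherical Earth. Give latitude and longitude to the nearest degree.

Convert each endpoint to a unit vector on the sphere (x = cos φ cos λ, y = cos φ sin λ, z = sin φ).
The central angle between the endpoints is δ = arccos(p₁·p₂) ≈ 1.467 rad (84.0°).
Interpolate at f = 1/2 with slerp weights a = sin((1−f)δ)/sin δ ≈ 0.673, b = sin(fδ)/sin δ ≈ 0.673.
p = a·p₁ + b·p₂ ≈ (0.383, -0.765, -0.519); φ = arcsin(p_z) ≈ -31.24°, λ = atan2(p_y, p_x) ≈ -63.41°.

≈ lat -31°, lon -63°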